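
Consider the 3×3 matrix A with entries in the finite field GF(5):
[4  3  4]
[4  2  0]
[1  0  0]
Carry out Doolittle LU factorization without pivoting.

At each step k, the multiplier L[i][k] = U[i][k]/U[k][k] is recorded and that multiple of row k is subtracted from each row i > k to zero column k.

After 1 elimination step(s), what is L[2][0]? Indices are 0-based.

L[2][0] = 4

Step 1: pivot at (0,0) is 4.
  row1 ← row1 − (1)·row0  ⇒  L[1][0]=1, U row1=(0, 4, 1)
  row2 ← row2 − (4)·row0  ⇒  L[2][0]=4, U row2=(0, 3, 4)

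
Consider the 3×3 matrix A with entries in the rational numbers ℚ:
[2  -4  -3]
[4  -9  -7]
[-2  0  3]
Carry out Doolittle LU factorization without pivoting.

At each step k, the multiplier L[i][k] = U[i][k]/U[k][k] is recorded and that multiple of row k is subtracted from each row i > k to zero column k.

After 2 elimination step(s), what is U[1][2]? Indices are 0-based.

k=0: U[0][0]=2
  eliminate (1,0): mult=2, new row 1: (0, -1, -1); set L[1][0]=2
  eliminate (2,0): mult=-1, new row 2: (0, -4, 0); set L[2][0]=-1
k=1: U[1][1]=-1
  eliminate (2,1): mult=4, new row 2: (0, 0, 4); set L[2][1]=4

U[1][2] = -1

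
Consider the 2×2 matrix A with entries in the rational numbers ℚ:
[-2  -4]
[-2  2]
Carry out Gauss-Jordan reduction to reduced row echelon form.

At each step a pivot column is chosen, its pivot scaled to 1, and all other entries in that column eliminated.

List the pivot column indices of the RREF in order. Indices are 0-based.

pivot columns: 0, 1

pivot(0,0)=-2: scale R0 → (1, 2)
  clear (1,0): R1 −= (-2)R0 → (0, 6)
pivot(1,1)=6: scale R1 → (0, 1)
  clear (0,1): R0 −= (2)R1 → (1, 0)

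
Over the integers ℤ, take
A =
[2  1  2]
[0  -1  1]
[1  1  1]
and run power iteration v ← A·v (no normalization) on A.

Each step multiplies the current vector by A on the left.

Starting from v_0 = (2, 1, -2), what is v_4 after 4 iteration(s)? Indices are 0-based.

v_0 = (2, 1, -2).
v_1 = A·v_0 = (1, -3, 1).
v_2 = A·v_1 = (1, 4, -1).
v_3 = A·v_2 = (4, -5, 4).
v_4 = A·v_3 = (11, 9, 3).

v_4 = (11, 9, 3)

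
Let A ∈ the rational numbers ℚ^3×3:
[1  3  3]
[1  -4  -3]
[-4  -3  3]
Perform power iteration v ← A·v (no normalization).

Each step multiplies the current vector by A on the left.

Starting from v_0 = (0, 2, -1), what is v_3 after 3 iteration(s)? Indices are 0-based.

v_0 = (0, 2, -1).
v_1 = A·v_0 = (3, -5, -9).
v_2 = A·v_1 = (-39, 50, -24).
v_3 = A·v_2 = (39, -167, -66).

v_3 = (39, -167, -66)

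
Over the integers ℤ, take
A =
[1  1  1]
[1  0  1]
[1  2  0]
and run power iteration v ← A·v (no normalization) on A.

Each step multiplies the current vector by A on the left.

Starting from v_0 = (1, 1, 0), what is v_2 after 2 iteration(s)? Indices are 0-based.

v_2 = (6, 5, 4)

v_0 = (1, 1, 0).
v_1 = A·v_0 = (2, 1, 3).
v_2 = A·v_1 = (6, 5, 4).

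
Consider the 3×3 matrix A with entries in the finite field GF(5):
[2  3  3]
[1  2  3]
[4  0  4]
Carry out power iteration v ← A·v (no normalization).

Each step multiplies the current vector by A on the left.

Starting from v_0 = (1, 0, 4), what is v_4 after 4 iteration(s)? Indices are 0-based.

v_0 = (1, 0, 4).
v_1 = A·v_0 = (4, 3, 0).
v_2 = A·v_1 = (2, 0, 1).
v_3 = A·v_2 = (2, 0, 2).
v_4 = A·v_3 = (0, 3, 1).

v_4 = (0, 3, 1)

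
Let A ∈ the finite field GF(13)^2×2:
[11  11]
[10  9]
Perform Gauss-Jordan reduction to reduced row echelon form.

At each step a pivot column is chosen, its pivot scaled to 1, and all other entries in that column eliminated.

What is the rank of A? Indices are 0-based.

step 1: normalize row 0 (÷11) = (1, 1)
  row 1: subtract 10×row0 = (0, 12)
step 2: normalize row 1 (÷12) = (0, 1)
  row 0: subtract 1×row1 = (1, 0)

rank = 2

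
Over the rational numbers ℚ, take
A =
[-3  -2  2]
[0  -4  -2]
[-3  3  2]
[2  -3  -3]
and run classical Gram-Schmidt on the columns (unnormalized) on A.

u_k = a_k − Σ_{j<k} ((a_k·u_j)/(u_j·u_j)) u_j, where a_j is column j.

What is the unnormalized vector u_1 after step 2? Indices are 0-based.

Step 1: u_0 = a_0 = (-3, 0, -3, 2).
Step 2: u_1 = a_1 − (-9/22)·u_0 = (-71/22, -4, 39/22, -24/11).

u_1 = (-71/22, -4, 39/22, -24/11)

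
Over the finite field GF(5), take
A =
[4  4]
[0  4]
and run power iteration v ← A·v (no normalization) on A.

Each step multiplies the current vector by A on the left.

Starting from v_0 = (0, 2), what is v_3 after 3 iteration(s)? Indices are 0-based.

v_3 = (4, 3)

v_0 = (0, 2).
v_1 = A·v_0 = (3, 3).
v_2 = A·v_1 = (4, 2).
v_3 = A·v_2 = (4, 3).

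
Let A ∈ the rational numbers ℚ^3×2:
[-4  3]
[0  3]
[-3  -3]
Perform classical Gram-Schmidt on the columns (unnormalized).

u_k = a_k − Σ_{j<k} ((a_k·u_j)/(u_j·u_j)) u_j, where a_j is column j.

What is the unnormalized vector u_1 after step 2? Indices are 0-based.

Step 1: u_0 = a_0 = (-4, 0, -3).
Step 2: u_1 = a_1 − (-3/25)·u_0 = (63/25, 3, -84/25).

u_1 = (63/25, 3, -84/25)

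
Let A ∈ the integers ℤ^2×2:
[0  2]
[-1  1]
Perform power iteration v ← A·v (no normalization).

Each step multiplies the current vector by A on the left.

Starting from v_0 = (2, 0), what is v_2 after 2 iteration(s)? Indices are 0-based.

v_0 = (2, 0).
v_1 = A·v_0 = (0, -2).
v_2 = A·v_1 = (-4, -2).

v_2 = (-4, -2)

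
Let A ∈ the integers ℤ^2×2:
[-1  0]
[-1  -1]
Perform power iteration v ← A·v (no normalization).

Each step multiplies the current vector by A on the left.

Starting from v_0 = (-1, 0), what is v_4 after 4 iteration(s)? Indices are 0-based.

v_4 = (-1, -4)

v_0 = (-1, 0).
v_1 = A·v_0 = (1, 1).
v_2 = A·v_1 = (-1, -2).
v_3 = A·v_2 = (1, 3).
v_4 = A·v_3 = (-1, -4).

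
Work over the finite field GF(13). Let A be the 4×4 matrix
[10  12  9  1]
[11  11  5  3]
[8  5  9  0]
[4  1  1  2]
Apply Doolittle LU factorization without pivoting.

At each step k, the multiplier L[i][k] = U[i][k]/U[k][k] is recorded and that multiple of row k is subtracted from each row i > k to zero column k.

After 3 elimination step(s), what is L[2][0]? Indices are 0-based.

k=0: U[0][0]=10
  eliminate (1,0): mult=5, new row 1: (0, 3, 12, 11); set L[1][0]=5
  eliminate (2,0): mult=6, new row 2: (0, 11, 7, 7); set L[2][0]=6
  eliminate (3,0): mult=3, new row 3: (0, 4, 0, 12); set L[3][0]=3
k=1: U[1][1]=3
  eliminate (2,1): mult=8, new row 2: (0, 0, 2, 10); set L[2][1]=8
  eliminate (3,1): mult=10, new row 3: (0, 0, 10, 6); set L[3][1]=10
k=2: U[2][2]=2
  eliminate (3,2): mult=5, new row 3: (0, 0, 0, 8); set L[3][2]=5

L[2][0] = 6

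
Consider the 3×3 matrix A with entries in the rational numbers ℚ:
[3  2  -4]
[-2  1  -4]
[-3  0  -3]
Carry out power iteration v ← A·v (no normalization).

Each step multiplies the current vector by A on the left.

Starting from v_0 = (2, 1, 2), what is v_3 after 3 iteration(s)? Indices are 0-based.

v_0 = (2, 1, 2).
v_1 = A·v_0 = (0, -11, -12).
v_2 = A·v_1 = (26, 37, 36).
v_3 = A·v_2 = (8, -159, -186).

v_3 = (8, -159, -186)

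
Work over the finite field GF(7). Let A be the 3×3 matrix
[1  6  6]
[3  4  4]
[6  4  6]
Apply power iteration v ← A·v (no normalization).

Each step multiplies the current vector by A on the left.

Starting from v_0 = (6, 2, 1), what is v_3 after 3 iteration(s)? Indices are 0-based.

v_0 = (6, 2, 1).
v_1 = A·v_0 = (3, 2, 1).
v_2 = A·v_1 = (0, 0, 4).
v_3 = A·v_2 = (3, 2, 3).

v_3 = (3, 2, 3)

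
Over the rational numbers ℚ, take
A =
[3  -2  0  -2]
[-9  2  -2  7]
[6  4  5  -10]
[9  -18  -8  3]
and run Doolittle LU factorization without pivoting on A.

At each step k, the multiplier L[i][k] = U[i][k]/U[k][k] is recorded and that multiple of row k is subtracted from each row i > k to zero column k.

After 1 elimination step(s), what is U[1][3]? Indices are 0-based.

[col 0] pivot 3
  R1 -= -3*R0 → (0, -4, -2, 1)  (L[1][0] := -3)
  R2 -= 2*R0 → (0, 8, 5, -6)  (L[2][0] := 2)
  R3 -= 3*R0 → (0, -12, -8, 9)  (L[3][0] := 3)

U[1][3] = 1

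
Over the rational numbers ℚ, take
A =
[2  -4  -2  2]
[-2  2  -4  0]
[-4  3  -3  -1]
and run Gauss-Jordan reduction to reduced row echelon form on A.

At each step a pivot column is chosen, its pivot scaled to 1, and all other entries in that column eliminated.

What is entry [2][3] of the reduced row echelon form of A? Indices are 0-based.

M[2][3] = -1/4

[1] R0 /= 2  ⇒  (1, -2, -1, 1)
     R1 -= -2·R0  ⇒  (0, -2, -6, 2)
     R2 -= -4·R0  ⇒  (0, -5, -7, 3)
[2] R1 /= -2  ⇒  (0, 1, 3, -1)
     R0 -= -2·R1  ⇒  (1, 0, 5, -1)
     R2 -= -5·R1  ⇒  (0, 0, 8, -2)
[3] R2 /= 8  ⇒  (0, 0, 1, -1/4)
     R0 -= 5·R2  ⇒  (1, 0, 0, 1/4)
     R1 -= 3·R2  ⇒  (0, 1, 0, -1/4)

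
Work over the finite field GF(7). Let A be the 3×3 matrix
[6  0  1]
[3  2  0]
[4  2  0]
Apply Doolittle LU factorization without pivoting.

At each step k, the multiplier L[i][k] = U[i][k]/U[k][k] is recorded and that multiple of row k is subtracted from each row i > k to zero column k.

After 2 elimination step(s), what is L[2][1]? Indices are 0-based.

k=0: U[0][0]=6
  eliminate (1,0): mult=4, new row 1: (0, 2, 3); set L[1][0]=4
  eliminate (2,0): mult=3, new row 2: (0, 2, 4); set L[2][0]=3
k=1: U[1][1]=2
  eliminate (2,1): mult=1, new row 2: (0, 0, 1); set L[2][1]=1

L[2][1] = 1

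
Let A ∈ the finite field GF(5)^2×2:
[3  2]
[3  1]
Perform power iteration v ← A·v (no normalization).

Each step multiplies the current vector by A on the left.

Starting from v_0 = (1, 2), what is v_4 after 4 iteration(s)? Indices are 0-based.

v_4 = (3, 4)

v_0 = (1, 2).
v_1 = A·v_0 = (2, 0).
v_2 = A·v_1 = (1, 1).
v_3 = A·v_2 = (0, 4).
v_4 = A·v_3 = (3, 4).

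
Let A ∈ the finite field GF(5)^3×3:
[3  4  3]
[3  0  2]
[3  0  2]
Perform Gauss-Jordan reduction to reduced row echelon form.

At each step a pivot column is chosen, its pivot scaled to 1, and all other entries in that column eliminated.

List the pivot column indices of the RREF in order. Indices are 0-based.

pivot columns: 0, 1

[1] R0 /= 3  ⇒  (1, 3, 1)
     R1 -= 3·R0  ⇒  (0, 1, 4)
     R2 -= 3·R0  ⇒  (0, 1, 4)
[2] R1 /= 1  ⇒  (0, 1, 4)
     R0 -= 3·R1  ⇒  (1, 0, 4)
     R2 -= 1·R1  ⇒  (0, 0, 0)
column 2 empty below row 2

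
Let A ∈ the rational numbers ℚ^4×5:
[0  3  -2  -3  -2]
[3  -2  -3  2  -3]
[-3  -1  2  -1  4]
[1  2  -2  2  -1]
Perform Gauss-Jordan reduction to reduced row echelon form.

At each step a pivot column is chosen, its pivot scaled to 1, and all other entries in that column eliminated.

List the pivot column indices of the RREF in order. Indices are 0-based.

pivot columns: 0, 1, 2, 3

step 1: exchange rows 0,1
step 1: normalize row 0 (÷3) = (1, -2/3, -1, 2/3, -1)
  row 2: subtract -3×row0 = (0, -3, -1, 1, 1)
  row 3: subtract 1×row0 = (0, 8/3, -1, 4/3, 0)
step 2: normalize row 1 (÷3) = (0, 1, -2/3, -1, -2/3)
  row 0: subtract -2/3×row1 = (1, 0, -13/9, 0, -13/9)
  row 2: subtract -3×row1 = (0, 0, -3, -2, -1)
  row 3: subtract 8/3×row1 = (0, 0, 7/9, 4, 16/9)
step 3: normalize row 2 (÷-3) = (0, 0, 1, 2/3, 1/3)
  row 0: subtract -13/9×row2 = (1, 0, 0, 26/27, -26/27)
  row 1: subtract -2/3×row2 = (0, 1, 0, -5/9, -4/9)
  row 3: subtract 7/9×row2 = (0, 0, 0, 94/27, 41/27)
step 4: normalize row 3 (÷94/27) = (0, 0, 0, 1, 41/94)
  row 0: subtract 26/27×row3 = (1, 0, 0, 0, -65/47)
  row 1: subtract -5/9×row3 = (0, 1, 0, 0, -19/94)
  row 2: subtract 2/3×row3 = (0, 0, 1, 0, 2/47)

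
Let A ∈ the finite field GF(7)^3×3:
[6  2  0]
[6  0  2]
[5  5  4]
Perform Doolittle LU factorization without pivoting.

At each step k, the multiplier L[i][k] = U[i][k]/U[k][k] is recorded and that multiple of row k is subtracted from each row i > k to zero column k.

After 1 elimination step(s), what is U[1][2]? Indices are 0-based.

k=0: U[0][0]=6
  eliminate (1,0): mult=1, new row 1: (0, 5, 2); set L[1][0]=1
  eliminate (2,0): mult=2, new row 2: (0, 1, 4); set L[2][0]=2

U[1][2] = 2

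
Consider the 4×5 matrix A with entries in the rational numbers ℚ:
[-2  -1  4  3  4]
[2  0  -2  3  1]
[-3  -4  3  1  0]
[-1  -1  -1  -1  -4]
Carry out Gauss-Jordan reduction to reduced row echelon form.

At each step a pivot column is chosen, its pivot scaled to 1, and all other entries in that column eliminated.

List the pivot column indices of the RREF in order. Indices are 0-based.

step 1: normalize row 0 (÷-2) = (1, 1/2, -2, -3/2, -2)
  row 1: subtract 2×row0 = (0, -1, 2, 6, 5)
  row 2: subtract -3×row0 = (0, -5/2, -3, -7/2, -6)
  row 3: subtract -1×row0 = (0, -1/2, -3, -5/2, -6)
step 2: normalize row 1 (÷-1) = (0, 1, -2, -6, -5)
  row 0: subtract 1/2×row1 = (1, 0, -1, 3/2, 1/2)
  row 2: subtract -5/2×row1 = (0, 0, -8, -37/2, -37/2)
  row 3: subtract -1/2×row1 = (0, 0, -4, -11/2, -17/2)
step 3: normalize row 2 (÷-8) = (0, 0, 1, 37/16, 37/16)
  row 0: subtract -1×row2 = (1, 0, 0, 61/16, 45/16)
  row 1: subtract -2×row2 = (0, 1, 0, -11/8, -3/8)
  row 3: subtract -4×row2 = (0, 0, 0, 15/4, 3/4)
step 4: normalize row 3 (÷15/4) = (0, 0, 0, 1, 1/5)
  row 0: subtract 61/16×row3 = (1, 0, 0, 0, 41/20)
  row 1: subtract -11/8×row3 = (0, 1, 0, 0, -1/10)
  row 2: subtract 37/16×row3 = (0, 0, 1, 0, 37/20)

pivot columns: 0, 1, 2, 3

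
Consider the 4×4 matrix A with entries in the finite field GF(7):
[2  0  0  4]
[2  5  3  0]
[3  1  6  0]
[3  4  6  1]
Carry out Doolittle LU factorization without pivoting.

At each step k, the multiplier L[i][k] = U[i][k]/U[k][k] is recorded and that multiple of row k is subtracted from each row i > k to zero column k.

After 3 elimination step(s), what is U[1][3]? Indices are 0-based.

U[1][3] = 3

[col 0] pivot 2
  R1 -= 1*R0 → (0, 5, 3, 3)  (L[1][0] := 1)
  R2 -= 5*R0 → (0, 1, 6, 1)  (L[2][0] := 5)
  R3 -= 5*R0 → (0, 4, 6, 2)  (L[3][0] := 5)
[col 1] pivot 5
  R2 -= 3*R1 → (0, 0, 4, 6)  (L[2][1] := 3)
  R3 -= 5*R1 → (0, 0, 5, 1)  (L[3][1] := 5)
[col 2] pivot 4
  R3 -= 3*R2 → (0, 0, 0, 4)  (L[3][2] := 3)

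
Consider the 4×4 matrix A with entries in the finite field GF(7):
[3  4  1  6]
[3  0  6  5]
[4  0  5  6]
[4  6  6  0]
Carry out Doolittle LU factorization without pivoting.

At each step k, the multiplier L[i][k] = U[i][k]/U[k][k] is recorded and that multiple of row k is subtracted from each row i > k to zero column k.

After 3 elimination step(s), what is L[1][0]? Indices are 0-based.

[col 0] pivot 3
  R1 -= 1*R0 → (0, 3, 5, 6)  (L[1][0] := 1)
  R2 -= 6*R0 → (0, 4, 6, 5)  (L[2][0] := 6)
  R3 -= 6*R0 → (0, 3, 0, 6)  (L[3][0] := 6)
[col 1] pivot 3
  R2 -= 6*R1 → (0, 0, 4, 4)  (L[2][1] := 6)
  R3 -= 1*R1 → (0, 0, 2, 0)  (L[3][1] := 1)
[col 2] pivot 4
  R3 -= 4*R2 → (0, 0, 0, 5)  (L[3][2] := 4)

L[1][0] = 1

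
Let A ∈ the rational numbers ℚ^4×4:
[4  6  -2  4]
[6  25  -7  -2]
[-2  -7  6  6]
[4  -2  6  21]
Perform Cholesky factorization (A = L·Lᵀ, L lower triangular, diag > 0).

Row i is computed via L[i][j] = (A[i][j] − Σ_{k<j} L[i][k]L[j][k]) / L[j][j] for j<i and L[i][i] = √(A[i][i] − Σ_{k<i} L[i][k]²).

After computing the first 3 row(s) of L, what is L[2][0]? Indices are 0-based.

Step 1: L[0][0] = √(4) = 2.
  L[1][0] = (6) / L[0][0] = 3.
Step 2: L[1][1] = √(16) = 4.
  L[2][0] = (-2) / L[0][0] = -1.
  L[2][1] = (-4) / L[1][1] = -1.
Step 3: L[2][2] = √(4) = 2.

L[2][0] = -1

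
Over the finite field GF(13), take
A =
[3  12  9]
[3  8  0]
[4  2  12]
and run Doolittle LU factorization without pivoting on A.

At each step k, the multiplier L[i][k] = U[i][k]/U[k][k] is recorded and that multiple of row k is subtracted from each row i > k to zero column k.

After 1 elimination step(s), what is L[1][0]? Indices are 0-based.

L[1][0] = 1

Step 1: pivot at (0,0) is 3.
  row1 ← row1 − (1)·row0  ⇒  L[1][0]=1, U row1=(0, 9, 4)
  row2 ← row2 − (10)·row0  ⇒  L[2][0]=10, U row2=(0, 12, 0)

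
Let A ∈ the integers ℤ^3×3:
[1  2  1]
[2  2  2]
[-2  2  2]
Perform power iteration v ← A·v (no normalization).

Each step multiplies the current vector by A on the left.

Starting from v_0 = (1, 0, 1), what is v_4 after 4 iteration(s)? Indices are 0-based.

v_4 = (154, 204, 52)

v_0 = (1, 0, 1).
v_1 = A·v_0 = (2, 4, 0).
v_2 = A·v_1 = (10, 12, 4).
v_3 = A·v_2 = (38, 52, 12).
v_4 = A·v_3 = (154, 204, 52).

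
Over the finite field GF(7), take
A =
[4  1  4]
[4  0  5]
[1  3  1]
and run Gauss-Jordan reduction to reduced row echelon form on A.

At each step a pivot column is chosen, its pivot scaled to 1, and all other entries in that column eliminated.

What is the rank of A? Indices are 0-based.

pivot(0,0)=4: scale R0 → (1, 2, 1)
  clear (1,0): R1 −= (4)R0 → (0, 6, 1)
  clear (2,0): R2 −= (1)R0 → (0, 1, 0)
pivot(1,1)=6: scale R1 → (0, 1, 6)
  clear (0,1): R0 −= (2)R1 → (1, 0, 3)
  clear (2,1): R2 −= (1)R1 → (0, 0, 1)
pivot(2,2)=1: scale R2 → (0, 0, 1)
  clear (0,2): R0 −= (3)R2 → (1, 0, 0)
  clear (1,2): R1 −= (6)R2 → (0, 1, 0)

rank = 3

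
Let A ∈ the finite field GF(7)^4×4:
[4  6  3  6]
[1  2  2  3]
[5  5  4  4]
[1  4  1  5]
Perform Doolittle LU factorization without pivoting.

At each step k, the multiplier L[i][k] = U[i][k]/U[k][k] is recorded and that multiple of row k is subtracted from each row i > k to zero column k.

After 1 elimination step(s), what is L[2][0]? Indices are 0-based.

[col 0] pivot 4
  R1 -= 2*R0 → (0, 4, 3, 5)  (L[1][0] := 2)
  R2 -= 3*R0 → (0, 1, 2, 0)  (L[2][0] := 3)
  R3 -= 2*R0 → (0, 6, 2, 0)  (L[3][0] := 2)

L[2][0] = 3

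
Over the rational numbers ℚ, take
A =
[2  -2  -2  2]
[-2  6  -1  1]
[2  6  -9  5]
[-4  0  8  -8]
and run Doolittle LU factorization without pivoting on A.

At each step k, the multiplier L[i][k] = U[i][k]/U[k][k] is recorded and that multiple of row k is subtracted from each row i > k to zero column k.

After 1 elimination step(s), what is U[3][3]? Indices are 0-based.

U[3][3] = -4

k=0: U[0][0]=2
  eliminate (1,0): mult=-1, new row 1: (0, 4, -3, 3); set L[1][0]=-1
  eliminate (2,0): mult=1, new row 2: (0, 8, -7, 3); set L[2][0]=1
  eliminate (3,0): mult=-2, new row 3: (0, -4, 4, -4); set L[3][0]=-2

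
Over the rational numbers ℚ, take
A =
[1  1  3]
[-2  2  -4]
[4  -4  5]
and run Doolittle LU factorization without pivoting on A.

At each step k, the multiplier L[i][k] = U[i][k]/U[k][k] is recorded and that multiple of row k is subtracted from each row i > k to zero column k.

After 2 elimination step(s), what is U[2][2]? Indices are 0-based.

U[2][2] = -3

Step 1: pivot at (0,0) is 1.
  row1 ← row1 − (-2)·row0  ⇒  L[1][0]=-2, U row1=(0, 4, 2)
  row2 ← row2 − (4)·row0  ⇒  L[2][0]=4, U row2=(0, -8, -7)
Step 2: pivot at (1,1) is 4.
  row2 ← row2 − (-2)·row1  ⇒  L[2][1]=-2, U row2=(0, 0, -3)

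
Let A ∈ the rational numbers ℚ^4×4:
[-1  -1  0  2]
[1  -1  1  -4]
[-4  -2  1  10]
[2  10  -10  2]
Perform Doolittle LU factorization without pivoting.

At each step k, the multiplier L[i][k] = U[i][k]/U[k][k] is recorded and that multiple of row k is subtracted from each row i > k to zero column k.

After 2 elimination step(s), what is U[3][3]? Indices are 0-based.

[col 0] pivot -1
  R1 -= -1*R0 → (0, -2, 1, -2)  (L[1][0] := -1)
  R2 -= 4*R0 → (0, 2, 1, 2)  (L[2][0] := 4)
  R3 -= -2*R0 → (0, 8, -10, 6)  (L[3][0] := -2)
[col 1] pivot -2
  R2 -= -1*R1 → (0, 0, 2, 0)  (L[2][1] := -1)
  R3 -= -4*R1 → (0, 0, -6, -2)  (L[3][1] := -4)

U[3][3] = -2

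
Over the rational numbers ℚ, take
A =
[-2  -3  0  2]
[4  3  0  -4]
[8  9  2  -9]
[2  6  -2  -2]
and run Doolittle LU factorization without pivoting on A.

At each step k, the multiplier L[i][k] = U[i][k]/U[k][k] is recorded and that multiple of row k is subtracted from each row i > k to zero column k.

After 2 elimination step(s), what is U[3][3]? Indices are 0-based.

U[3][3] = 0

[col 0] pivot -2
  R1 -= -2*R0 → (0, -3, 0, 0)  (L[1][0] := -2)
  R2 -= -4*R0 → (0, -3, 2, -1)  (L[2][0] := -4)
  R3 -= -1*R0 → (0, 3, -2, 0)  (L[3][0] := -1)
[col 1] pivot -3
  R2 -= 1*R1 → (0, 0, 2, -1)  (L[2][1] := 1)
  R3 -= -1*R1 → (0, 0, -2, 0)  (L[3][1] := -1)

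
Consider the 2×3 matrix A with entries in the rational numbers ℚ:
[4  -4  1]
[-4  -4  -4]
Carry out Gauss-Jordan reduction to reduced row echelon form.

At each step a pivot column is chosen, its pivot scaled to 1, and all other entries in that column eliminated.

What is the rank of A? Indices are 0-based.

rank = 2

[1] R0 /= 4  ⇒  (1, -1, 1/4)
     R1 -= -4·R0  ⇒  (0, -8, -3)
[2] R1 /= -8  ⇒  (0, 1, 3/8)
     R0 -= -1·R1  ⇒  (1, 0, 5/8)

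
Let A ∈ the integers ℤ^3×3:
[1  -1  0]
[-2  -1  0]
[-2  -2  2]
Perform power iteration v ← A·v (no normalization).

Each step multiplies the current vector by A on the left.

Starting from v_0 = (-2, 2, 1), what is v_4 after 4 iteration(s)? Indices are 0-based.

v_0 = (-2, 2, 1).
v_1 = A·v_0 = (-4, 2, 2).
v_2 = A·v_1 = (-6, 6, 8).
v_3 = A·v_2 = (-12, 6, 16).
v_4 = A·v_3 = (-18, 18, 44).

v_4 = (-18, 18, 44)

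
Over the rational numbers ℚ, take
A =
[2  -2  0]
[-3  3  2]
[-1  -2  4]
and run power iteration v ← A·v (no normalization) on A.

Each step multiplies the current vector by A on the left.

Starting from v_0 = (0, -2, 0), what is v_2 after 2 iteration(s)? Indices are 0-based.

v_0 = (0, -2, 0).
v_1 = A·v_0 = (4, -6, 4).
v_2 = A·v_1 = (20, -22, 24).

v_2 = (20, -22, 24)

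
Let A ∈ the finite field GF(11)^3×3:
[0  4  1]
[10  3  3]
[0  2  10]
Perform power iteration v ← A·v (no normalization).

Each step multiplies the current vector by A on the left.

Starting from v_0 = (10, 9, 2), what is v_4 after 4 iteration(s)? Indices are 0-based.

v_4 = (3, 2, 2)

v_0 = (10, 9, 2).
v_1 = A·v_0 = (5, 1, 5).
v_2 = A·v_1 = (9, 2, 8).
v_3 = A·v_2 = (5, 10, 7).
v_4 = A·v_3 = (3, 2, 2).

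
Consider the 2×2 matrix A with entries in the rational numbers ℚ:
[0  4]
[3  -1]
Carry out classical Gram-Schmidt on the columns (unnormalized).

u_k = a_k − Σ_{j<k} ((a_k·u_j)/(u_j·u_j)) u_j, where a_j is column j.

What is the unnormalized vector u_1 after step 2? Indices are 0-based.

u_1 = (4, 0)

Step 1: u_0 = a_0 = (0, 3).
Step 2: u_1 = a_1 − (-1/3)·u_0 = (4, 0).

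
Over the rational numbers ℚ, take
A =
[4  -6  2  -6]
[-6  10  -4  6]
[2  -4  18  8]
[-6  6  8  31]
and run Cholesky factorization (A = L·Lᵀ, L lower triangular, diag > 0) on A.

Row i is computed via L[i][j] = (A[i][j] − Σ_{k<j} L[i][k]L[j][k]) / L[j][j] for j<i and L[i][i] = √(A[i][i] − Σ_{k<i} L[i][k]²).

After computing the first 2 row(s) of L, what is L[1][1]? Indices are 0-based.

Step 1: L[0][0] = √(4) = 2.
  L[1][0] = (-6) / L[0][0] = -3.
Step 2: L[1][1] = √(1) = 1.

L[1][1] = 1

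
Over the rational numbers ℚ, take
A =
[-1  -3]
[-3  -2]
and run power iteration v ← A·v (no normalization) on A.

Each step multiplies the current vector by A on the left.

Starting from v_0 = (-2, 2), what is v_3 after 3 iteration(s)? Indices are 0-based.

v_0 = (-2, 2).
v_1 = A·v_0 = (-4, 2).
v_2 = A·v_1 = (-2, 8).
v_3 = A·v_2 = (-22, -10).

v_3 = (-22, -10)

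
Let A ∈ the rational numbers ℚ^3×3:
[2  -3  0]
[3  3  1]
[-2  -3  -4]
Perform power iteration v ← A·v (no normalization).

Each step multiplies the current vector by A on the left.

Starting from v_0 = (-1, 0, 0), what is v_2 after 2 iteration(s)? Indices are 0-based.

v_0 = (-1, 0, 0).
v_1 = A·v_0 = (-2, -3, 2).
v_2 = A·v_1 = (5, -13, 5).

v_2 = (5, -13, 5)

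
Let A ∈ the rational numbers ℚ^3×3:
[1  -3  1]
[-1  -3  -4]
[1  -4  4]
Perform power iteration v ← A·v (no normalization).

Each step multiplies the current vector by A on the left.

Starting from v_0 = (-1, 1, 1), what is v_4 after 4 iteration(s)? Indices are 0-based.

v_4 = (409, 587, 512)

v_0 = (-1, 1, 1).
v_1 = A·v_0 = (-3, -6, -1).
v_2 = A·v_1 = (14, 25, 17).
v_3 = A·v_2 = (-44, -157, -18).
v_4 = A·v_3 = (409, 587, 512).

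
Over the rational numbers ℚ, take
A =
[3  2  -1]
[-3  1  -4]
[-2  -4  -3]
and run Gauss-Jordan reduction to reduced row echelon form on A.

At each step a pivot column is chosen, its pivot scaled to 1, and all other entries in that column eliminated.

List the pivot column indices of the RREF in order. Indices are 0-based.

pivot columns: 0, 1, 2

pivot(0,0)=3: scale R0 → (1, 2/3, -1/3)
  clear (1,0): R1 −= (-3)R0 → (0, 3, -5)
  clear (2,0): R2 −= (-2)R0 → (0, -8/3, -11/3)
pivot(1,1)=3: scale R1 → (0, 1, -5/3)
  clear (0,1): R0 −= (2/3)R1 → (1, 0, 7/9)
  clear (2,1): R2 −= (-8/3)R1 → (0, 0, -73/9)
pivot(2,2)=-73/9: scale R2 → (0, 0, 1)
  clear (0,2): R0 −= (7/9)R2 → (1, 0, 0)
  clear (1,2): R1 −= (-5/3)R2 → (0, 1, 0)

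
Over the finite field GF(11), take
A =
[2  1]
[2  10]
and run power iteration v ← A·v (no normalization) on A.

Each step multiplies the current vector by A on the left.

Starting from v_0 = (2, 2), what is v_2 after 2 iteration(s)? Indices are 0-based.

v_0 = (2, 2).
v_1 = A·v_0 = (6, 2).
v_2 = A·v_1 = (3, 10).

v_2 = (3, 10)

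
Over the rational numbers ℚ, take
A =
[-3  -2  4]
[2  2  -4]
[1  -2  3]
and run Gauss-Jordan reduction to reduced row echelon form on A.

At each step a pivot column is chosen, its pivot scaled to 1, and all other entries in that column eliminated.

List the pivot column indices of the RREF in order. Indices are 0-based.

pivot columns: 0, 1, 2

pivot(0,0)=-3: scale R0 → (1, 2/3, -4/3)
  clear (1,0): R1 −= (2)R0 → (0, 2/3, -4/3)
  clear (2,0): R2 −= (1)R0 → (0, -8/3, 13/3)
pivot(1,1)=2/3: scale R1 → (0, 1, -2)
  clear (0,1): R0 −= (2/3)R1 → (1, 0, 0)
  clear (2,1): R2 −= (-8/3)R1 → (0, 0, -1)
pivot(2,2)=-1: scale R2 → (0, 0, 1)
  clear (1,2): R1 −= (-2)R2 → (0, 1, 0)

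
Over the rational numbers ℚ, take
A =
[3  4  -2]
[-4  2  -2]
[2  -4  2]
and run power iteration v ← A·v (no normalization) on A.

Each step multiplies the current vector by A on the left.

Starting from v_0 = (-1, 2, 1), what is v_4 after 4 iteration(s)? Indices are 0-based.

v_4 = (521, -1240, 874)

v_0 = (-1, 2, 1).
v_1 = A·v_0 = (3, 6, -8).
v_2 = A·v_1 = (49, 16, -34).
v_3 = A·v_2 = (279, -96, -34).
v_4 = A·v_3 = (521, -1240, 874).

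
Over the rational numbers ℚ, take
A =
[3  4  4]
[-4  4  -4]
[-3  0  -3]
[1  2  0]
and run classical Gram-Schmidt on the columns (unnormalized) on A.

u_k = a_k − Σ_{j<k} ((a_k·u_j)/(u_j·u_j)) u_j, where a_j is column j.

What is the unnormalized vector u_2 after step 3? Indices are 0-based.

Step 1: u_0 = a_0 = (3, -4, -3, 1).
Step 2: u_1 = a_1 − (-2/35)·u_0 = (146/35, 132/35, -6/35, 72/35).
Step 3: u_2 = a_2 − (37/35)·u_0 − (37/628)·u_1 = (183/314, 1/157, 57/314, -185/157).

u_2 = (183/314, 1/157, 57/314, -185/157)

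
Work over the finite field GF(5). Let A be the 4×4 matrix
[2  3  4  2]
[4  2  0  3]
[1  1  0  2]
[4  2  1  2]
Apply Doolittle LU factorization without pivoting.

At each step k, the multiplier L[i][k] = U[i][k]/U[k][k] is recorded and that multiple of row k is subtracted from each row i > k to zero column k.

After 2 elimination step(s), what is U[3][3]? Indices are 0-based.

[col 0] pivot 2
  R1 -= 2*R0 → (0, 1, 2, 4)  (L[1][0] := 2)
  R2 -= 3*R0 → (0, 2, 3, 1)  (L[2][0] := 3)
  R3 -= 2*R0 → (0, 1, 3, 3)  (L[3][0] := 2)
[col 1] pivot 1
  R2 -= 2*R1 → (0, 0, 4, 3)  (L[2][1] := 2)
  R3 -= 1*R1 → (0, 0, 1, 4)  (L[3][1] := 1)

U[3][3] = 4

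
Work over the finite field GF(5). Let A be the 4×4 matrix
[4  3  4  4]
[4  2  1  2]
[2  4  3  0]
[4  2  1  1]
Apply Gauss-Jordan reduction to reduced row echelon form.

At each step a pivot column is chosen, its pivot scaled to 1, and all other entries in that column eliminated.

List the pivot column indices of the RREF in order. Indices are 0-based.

[1] R0 /= 4  ⇒  (1, 2, 1, 1)
     R1 -= 4·R0  ⇒  (0, 4, 2, 3)
     R2 -= 2·R0  ⇒  (0, 0, 1, 3)
     R3 -= 4·R0  ⇒  (0, 4, 2, 2)
[2] R1 /= 4  ⇒  (0, 1, 3, 2)
     R0 -= 2·R1  ⇒  (1, 0, 0, 2)
     R3 -= 4·R1  ⇒  (0, 0, 0, 4)
[3] R2 /= 1  ⇒  (0, 0, 1, 3)
     R1 -= 3·R2  ⇒  (0, 1, 0, 3)
[4] R3 /= 4  ⇒  (0, 0, 0, 1)
     R0 -= 2·R3  ⇒  (1, 0, 0, 0)
     R1 -= 3·R3  ⇒  (0, 1, 0, 0)
     R2 -= 3·R3  ⇒  (0, 0, 1, 0)

pivot columns: 0, 1, 2, 3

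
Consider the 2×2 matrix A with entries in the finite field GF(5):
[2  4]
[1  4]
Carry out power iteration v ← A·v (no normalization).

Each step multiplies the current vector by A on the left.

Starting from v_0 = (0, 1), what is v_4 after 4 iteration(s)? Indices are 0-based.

v_4 = (2, 4)

v_0 = (0, 1).
v_1 = A·v_0 = (4, 4).
v_2 = A·v_1 = (4, 0).
v_3 = A·v_2 = (3, 4).
v_4 = A·v_3 = (2, 4).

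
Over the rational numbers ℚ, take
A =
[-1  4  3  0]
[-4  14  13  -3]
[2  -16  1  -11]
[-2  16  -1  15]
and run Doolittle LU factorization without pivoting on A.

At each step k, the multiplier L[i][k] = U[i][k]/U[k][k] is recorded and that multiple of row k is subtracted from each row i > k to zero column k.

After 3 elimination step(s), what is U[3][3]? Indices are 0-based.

[col 0] pivot -1
  R1 -= 4*R0 → (0, -2, 1, -3)  (L[1][0] := 4)
  R2 -= -2*R0 → (0, -8, 7, -11)  (L[2][0] := -2)
  R3 -= 2*R0 → (0, 8, -7, 15)  (L[3][0] := 2)
[col 1] pivot -2
  R2 -= 4*R1 → (0, 0, 3, 1)  (L[2][1] := 4)
  R3 -= -4*R1 → (0, 0, -3, 3)  (L[3][1] := -4)
[col 2] pivot 3
  R3 -= -1*R2 → (0, 0, 0, 4)  (L[3][2] := -1)

U[3][3] = 4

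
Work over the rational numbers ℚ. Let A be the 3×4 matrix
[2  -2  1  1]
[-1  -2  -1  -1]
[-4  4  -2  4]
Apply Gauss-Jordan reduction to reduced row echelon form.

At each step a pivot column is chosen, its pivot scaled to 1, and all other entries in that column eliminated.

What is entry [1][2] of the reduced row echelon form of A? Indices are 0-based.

step 1: normalize row 0 (÷2) = (1, -1, 1/2, 1/2)
  row 1: subtract -1×row0 = (0, -3, -1/2, -1/2)
  row 2: subtract -4×row0 = (0, 0, 0, 6)
step 2: normalize row 1 (÷-3) = (0, 1, 1/6, 1/6)
  row 0: subtract -1×row1 = (1, 0, 2/3, 2/3)
skip col 2 (zero from row 2)
step 3: normalize row 2 (÷6) = (0, 0, 0, 1)
  row 0: subtract 2/3×row2 = (1, 0, 2/3, 0)
  row 1: subtract 1/6×row2 = (0, 1, 1/6, 0)

M[1][2] = 1/6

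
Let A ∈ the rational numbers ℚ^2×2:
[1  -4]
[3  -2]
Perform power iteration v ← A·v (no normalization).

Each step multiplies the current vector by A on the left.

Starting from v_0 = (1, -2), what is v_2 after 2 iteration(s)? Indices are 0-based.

v_2 = (-19, 13)

v_0 = (1, -2).
v_1 = A·v_0 = (9, 7).
v_2 = A·v_1 = (-19, 13).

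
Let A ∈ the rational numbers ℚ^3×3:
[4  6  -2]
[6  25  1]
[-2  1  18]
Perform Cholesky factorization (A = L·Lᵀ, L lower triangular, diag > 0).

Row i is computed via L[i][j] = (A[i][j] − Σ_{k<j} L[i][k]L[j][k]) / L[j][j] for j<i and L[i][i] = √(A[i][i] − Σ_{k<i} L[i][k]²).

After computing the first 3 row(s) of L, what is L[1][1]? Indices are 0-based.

Step 1: L[0][0] = √(4) = 2.
  L[1][0] = (6) / L[0][0] = 3.
Step 2: L[1][1] = √(16) = 4.
  L[2][0] = (-2) / L[0][0] = -1.
  L[2][1] = (4) / L[1][1] = 1.
Step 3: L[2][2] = √(16) = 4.

L[1][1] = 4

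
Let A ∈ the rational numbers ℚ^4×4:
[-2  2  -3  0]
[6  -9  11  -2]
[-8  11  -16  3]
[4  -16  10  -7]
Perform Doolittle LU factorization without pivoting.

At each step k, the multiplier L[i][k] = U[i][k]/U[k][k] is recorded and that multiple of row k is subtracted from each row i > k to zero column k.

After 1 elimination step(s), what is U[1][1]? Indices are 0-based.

k=0: U[0][0]=-2
  eliminate (1,0): mult=-3, new row 1: (0, -3, 2, -2); set L[1][0]=-3
  eliminate (2,0): mult=4, new row 2: (0, 3, -4, 3); set L[2][0]=4
  eliminate (3,0): mult=-2, new row 3: (0, -12, 4, -7); set L[3][0]=-2

U[1][1] = -3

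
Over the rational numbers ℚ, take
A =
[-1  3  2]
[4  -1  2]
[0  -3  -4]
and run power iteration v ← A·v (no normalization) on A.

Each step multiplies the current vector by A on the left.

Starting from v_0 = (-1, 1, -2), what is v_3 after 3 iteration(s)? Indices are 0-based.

v_0 = (-1, 1, -2).
v_1 = A·v_0 = (0, -9, 5).
v_2 = A·v_1 = (-17, 19, 7).
v_3 = A·v_2 = (88, -73, -85).

v_3 = (88, -73, -85)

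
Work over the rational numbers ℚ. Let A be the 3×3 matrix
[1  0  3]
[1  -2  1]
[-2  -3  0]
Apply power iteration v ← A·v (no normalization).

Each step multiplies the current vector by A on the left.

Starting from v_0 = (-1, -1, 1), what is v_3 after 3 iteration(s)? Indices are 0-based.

v_3 = (-13, 1, -43)

v_0 = (-1, -1, 1).
v_1 = A·v_0 = (2, 2, 5).
v_2 = A·v_1 = (17, 3, -10).
v_3 = A·v_2 = (-13, 1, -43).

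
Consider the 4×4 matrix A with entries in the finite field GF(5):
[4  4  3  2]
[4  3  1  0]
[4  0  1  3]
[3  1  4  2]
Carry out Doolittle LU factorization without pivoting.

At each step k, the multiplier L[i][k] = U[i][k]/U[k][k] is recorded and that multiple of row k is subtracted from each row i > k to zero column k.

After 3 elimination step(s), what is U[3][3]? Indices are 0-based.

U[3][3] = 4

[col 0] pivot 4
  R1 -= 1*R0 → (0, 4, 3, 3)  (L[1][0] := 1)
  R2 -= 1*R0 → (0, 1, 3, 1)  (L[2][0] := 1)
  R3 -= 2*R0 → (0, 3, 3, 3)  (L[3][0] := 2)
[col 1] pivot 4
  R2 -= 4*R1 → (0, 0, 1, 4)  (L[2][1] := 4)
  R3 -= 2*R1 → (0, 0, 2, 2)  (L[3][1] := 2)
[col 2] pivot 1
  R3 -= 2*R2 → (0, 0, 0, 4)  (L[3][2] := 2)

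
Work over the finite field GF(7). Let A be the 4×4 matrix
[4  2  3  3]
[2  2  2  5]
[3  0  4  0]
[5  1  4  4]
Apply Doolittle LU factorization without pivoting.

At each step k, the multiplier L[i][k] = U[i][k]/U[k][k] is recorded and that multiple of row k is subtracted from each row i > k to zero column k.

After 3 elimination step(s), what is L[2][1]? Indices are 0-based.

k=0: U[0][0]=4
  eliminate (1,0): mult=4, new row 1: (0, 1, 4, 0); set L[1][0]=4
  eliminate (2,0): mult=6, new row 2: (0, 2, 0, 3); set L[2][0]=6
  eliminate (3,0): mult=3, new row 3: (0, 2, 2, 2); set L[3][0]=3
k=1: U[1][1]=1
  eliminate (2,1): mult=2, new row 2: (0, 0, 6, 3); set L[2][1]=2
  eliminate (3,1): mult=2, new row 3: (0, 0, 1, 2); set L[3][1]=2
k=2: U[2][2]=6
  eliminate (3,2): mult=6, new row 3: (0, 0, 0, 5); set L[3][2]=6

L[2][1] = 2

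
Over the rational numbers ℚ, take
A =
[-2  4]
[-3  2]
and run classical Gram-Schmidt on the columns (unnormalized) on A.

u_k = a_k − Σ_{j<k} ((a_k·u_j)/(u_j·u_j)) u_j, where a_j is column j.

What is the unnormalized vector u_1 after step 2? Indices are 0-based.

Step 1: u_0 = a_0 = (-2, -3).
Step 2: u_1 = a_1 − (-14/13)·u_0 = (24/13, -16/13).

u_1 = (24/13, -16/13)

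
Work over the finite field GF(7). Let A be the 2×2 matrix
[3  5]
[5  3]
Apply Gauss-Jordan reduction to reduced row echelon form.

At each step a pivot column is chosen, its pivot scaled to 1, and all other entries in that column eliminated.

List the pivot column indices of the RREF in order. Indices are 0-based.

pivot columns: 0, 1

step 1: normalize row 0 (÷3) = (1, 4)
  row 1: subtract 5×row0 = (0, 4)
step 2: normalize row 1 (÷4) = (0, 1)
  row 0: subtract 4×row1 = (1, 0)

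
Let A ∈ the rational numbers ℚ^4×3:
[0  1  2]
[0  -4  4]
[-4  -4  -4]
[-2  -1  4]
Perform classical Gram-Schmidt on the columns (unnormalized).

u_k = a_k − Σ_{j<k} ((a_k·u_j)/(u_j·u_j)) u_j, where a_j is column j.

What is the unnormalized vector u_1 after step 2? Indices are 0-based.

Step 1: u_0 = a_0 = (0, 0, -4, -2).
Step 2: u_1 = a_1 − (9/10)·u_0 = (1, -4, -2/5, 4/5).

u_1 = (1, -4, -2/5, 4/5)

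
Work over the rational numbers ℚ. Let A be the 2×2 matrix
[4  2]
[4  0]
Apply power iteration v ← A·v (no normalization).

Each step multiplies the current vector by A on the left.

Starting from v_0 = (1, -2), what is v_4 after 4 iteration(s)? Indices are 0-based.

v_4 = (192, 128)

v_0 = (1, -2).
v_1 = A·v_0 = (0, 4).
v_2 = A·v_1 = (8, 0).
v_3 = A·v_2 = (32, 32).
v_4 = A·v_3 = (192, 128).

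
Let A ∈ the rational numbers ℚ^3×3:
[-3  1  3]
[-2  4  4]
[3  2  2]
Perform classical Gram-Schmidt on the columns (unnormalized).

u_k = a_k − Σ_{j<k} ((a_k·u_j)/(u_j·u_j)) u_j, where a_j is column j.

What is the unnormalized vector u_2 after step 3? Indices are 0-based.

Step 1: u_0 = a_0 = (-3, -2, 3).
Step 2: u_1 = a_1 − (-5/22)·u_0 = (7/22, 39/11, 59/22).
Step 3: u_2 = a_2 − (-1/2)·u_0 − (451/437)·u_1 = (512/437, -288/437, 320/437).

u_2 = (512/437, -288/437, 320/437)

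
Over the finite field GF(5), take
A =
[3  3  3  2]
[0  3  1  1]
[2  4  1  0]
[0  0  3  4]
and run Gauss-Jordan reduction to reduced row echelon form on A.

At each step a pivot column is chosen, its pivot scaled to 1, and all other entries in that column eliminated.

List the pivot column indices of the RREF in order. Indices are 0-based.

pivot(0,0)=3: scale R0 → (1, 1, 1, 4)
  clear (2,0): R2 −= (2)R0 → (0, 2, 4, 2)
pivot(1,1)=3: scale R1 → (0, 1, 2, 2)
  clear (0,1): R0 −= (1)R1 → (1, 0, 4, 2)
  clear (2,1): R2 −= (2)R1 → (0, 0, 0, 3)
pivot(2,2): swap R2↔R3
pivot(2,2)=3: scale R2 → (0, 0, 1, 3)
  clear (0,2): R0 −= (4)R2 → (1, 0, 0, 0)
  clear (1,2): R1 −= (2)R2 → (0, 1, 0, 1)
pivot(3,3)=3: scale R3 → (0, 0, 0, 1)
  clear (1,3): R1 −= (1)R3 → (0, 1, 0, 0)
  clear (2,3): R2 −= (3)R3 → (0, 0, 1, 0)

pivot columns: 0, 1, 2, 3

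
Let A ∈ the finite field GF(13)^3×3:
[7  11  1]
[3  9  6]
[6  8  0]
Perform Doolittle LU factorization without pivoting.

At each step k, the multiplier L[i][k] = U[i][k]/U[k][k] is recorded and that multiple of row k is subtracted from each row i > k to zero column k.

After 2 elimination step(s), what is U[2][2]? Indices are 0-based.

Step 1: pivot at (0,0) is 7.
  row1 ← row1 − (6)·row0  ⇒  L[1][0]=6, U row1=(0, 8, 0)
  row2 ← row2 − (12)·row0  ⇒  L[2][0]=12, U row2=(0, 6, 1)
Step 2: pivot at (1,1) is 8.
  row2 ← row2 − (4)·row1  ⇒  L[2][1]=4, U row2=(0, 0, 1)

U[2][2] = 1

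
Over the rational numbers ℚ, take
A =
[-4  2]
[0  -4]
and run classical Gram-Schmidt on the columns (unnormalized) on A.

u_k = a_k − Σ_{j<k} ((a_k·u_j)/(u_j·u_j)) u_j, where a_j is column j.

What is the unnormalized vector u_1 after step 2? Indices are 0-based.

u_1 = (0, -4)

Step 1: u_0 = a_0 = (-4, 0).
Step 2: u_1 = a_1 − (-1/2)·u_0 = (0, -4).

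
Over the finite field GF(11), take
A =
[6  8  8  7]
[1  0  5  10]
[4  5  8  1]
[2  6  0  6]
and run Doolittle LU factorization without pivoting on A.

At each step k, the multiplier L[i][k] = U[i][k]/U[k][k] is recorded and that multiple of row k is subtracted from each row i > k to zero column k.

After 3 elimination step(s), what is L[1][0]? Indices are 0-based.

L[1][0] = 2

k=0: U[0][0]=6
  eliminate (1,0): mult=2, new row 1: (0, 6, 0, 7); set L[1][0]=2
  eliminate (2,0): mult=8, new row 2: (0, 7, 10, 0); set L[2][0]=8
  eliminate (3,0): mult=4, new row 3: (0, 7, 1, 0); set L[3][0]=4
k=1: U[1][1]=6
  eliminate (2,1): mult=3, new row 2: (0, 0, 10, 1); set L[2][1]=3
  eliminate (3,1): mult=3, new row 3: (0, 0, 1, 1); set L[3][1]=3
k=2: U[2][2]=10
  eliminate (3,2): mult=10, new row 3: (0, 0, 0, 2); set L[3][2]=10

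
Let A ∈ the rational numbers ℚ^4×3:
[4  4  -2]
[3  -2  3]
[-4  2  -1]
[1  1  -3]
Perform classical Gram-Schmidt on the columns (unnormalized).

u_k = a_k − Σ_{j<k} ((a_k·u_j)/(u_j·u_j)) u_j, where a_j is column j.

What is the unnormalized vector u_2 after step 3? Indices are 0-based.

Step 1: u_0 = a_0 = (4, 3, -4, 1).
Step 2: u_1 = a_1 − (1/14)·u_0 = (26/7, -31/14, 16/7, 13/14).
Step 3: u_2 = a_2 − (1/21)·u_0 − (-268/347)·u_1 = (706/1041, 398/347, 995/1041, -2426/1041).

u_2 = (706/1041, 398/347, 995/1041, -2426/1041)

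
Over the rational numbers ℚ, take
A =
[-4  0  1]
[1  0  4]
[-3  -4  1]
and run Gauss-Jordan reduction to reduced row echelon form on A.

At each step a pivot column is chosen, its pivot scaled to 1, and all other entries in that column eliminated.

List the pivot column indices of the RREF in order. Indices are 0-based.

step 1: normalize row 0 (÷-4) = (1, 0, -1/4)
  row 1: subtract 1×row0 = (0, 0, 17/4)
  row 2: subtract -3×row0 = (0, -4, 1/4)
step 2: exchange rows 1,2
step 2: normalize row 1 (÷-4) = (0, 1, -1/16)
step 3: normalize row 2 (÷17/4) = (0, 0, 1)
  row 0: subtract -1/4×row2 = (1, 0, 0)
  row 1: subtract -1/16×row2 = (0, 1, 0)

pivot columns: 0, 1, 2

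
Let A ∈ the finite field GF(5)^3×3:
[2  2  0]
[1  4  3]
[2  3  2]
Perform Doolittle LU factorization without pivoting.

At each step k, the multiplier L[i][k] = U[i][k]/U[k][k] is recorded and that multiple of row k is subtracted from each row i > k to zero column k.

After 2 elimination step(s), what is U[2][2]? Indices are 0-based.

U[2][2] = 1

k=0: U[0][0]=2
  eliminate (1,0): mult=3, new row 1: (0, 3, 3); set L[1][0]=3
  eliminate (2,0): mult=1, new row 2: (0, 1, 2); set L[2][0]=1
k=1: U[1][1]=3
  eliminate (2,1): mult=2, new row 2: (0, 0, 1); set L[2][1]=2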